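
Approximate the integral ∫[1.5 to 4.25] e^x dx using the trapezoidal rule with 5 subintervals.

f(x) = e^x
a = 1.5, b = 4.25, n = 5
h = (b - a)/n = 0.550000

Trapezoidal rule: (h/2)[f(x₀) + 2f(x₁) + 2f(x₂) + ... + f(xₙ)]

x_0 = 1.5000, f(x_0) = 4.481689, coefficient = 1
x_1 = 2.0500, f(x_1) = 7.767901, coefficient = 2
x_2 = 2.6000, f(x_2) = 13.463738, coefficient = 2
x_3 = 3.1500, f(x_3) = 23.336065, coefficient = 2
x_4 = 3.7000, f(x_4) = 40.447304, coefficient = 2
x_5 = 4.2500, f(x_5) = 70.105412, coefficient = 1

I ≈ (0.550000/2) × 244.617118 = 67.269707
Exact value: 65.623723
Error: 1.645984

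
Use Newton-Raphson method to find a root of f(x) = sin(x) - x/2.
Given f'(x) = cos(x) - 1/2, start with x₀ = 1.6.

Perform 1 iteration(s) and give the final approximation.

f(x) = sin(x) - x/2
f'(x) = cos(x) - 1/2
x₀ = 1.6

Newton-Raphson formula: x_{n+1} = x_n - f(x_n)/f'(x_n)

Iteration 1:
  f(1.600000) = 0.199574
  f'(1.600000) = -0.529200
  x_1 = 1.600000 - 0.199574/(-0.529200) = 1.977124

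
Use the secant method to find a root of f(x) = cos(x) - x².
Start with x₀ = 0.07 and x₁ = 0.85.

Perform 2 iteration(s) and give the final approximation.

f(x) = cos(x) - x²
x₀ = 0.07, x₁ = 0.85

Secant formula: x_{n+1} = x_n - f(x_n)(x_n - x_{n-1})/(f(x_n) - f(x_{n-1}))

Iteration 1:
  f(0.070000) = 0.992651
  f(0.850000) = -0.062517
  x_2 = 0.850000 - (-0.062517)×(0.850000 - 0.070000)/(-0.062517 - 0.992651)
       = 0.803786
Iteration 2:
  f(0.850000) = -0.062517
  f(0.803786) = 0.047913
  x_3 = 0.803786 - 0.047913×(0.803786 - 0.850000)/(0.047913 - (-0.062517))
       = 0.823837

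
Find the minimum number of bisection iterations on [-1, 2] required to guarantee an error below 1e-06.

We need (b-a)/2^n ≤ 1e-06
(2 - (-1))/2^n ≤ 1e-06
3/2^n ≤ 1e-06
2^n ≥ 3000000
n ≥ log₂(3000000) = 21.52
n ≥ 22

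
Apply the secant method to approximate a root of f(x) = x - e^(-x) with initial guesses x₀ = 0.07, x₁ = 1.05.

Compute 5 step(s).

f(x) = x - e^(-x)
x₀ = 0.07, x₁ = 1.05

Secant formula: x_{n+1} = x_n - f(x_n)(x_n - x_{n-1})/(f(x_n) - f(x_{n-1}))

Iteration 1:
  f(0.070000) = -0.862394
  f(1.050000) = 0.700062
  x_2 = 1.050000 - 0.700062×(1.050000 - 0.070000)/(0.700062 - (-0.862394))
       = 0.610909
Iteration 2:
  f(1.050000) = 0.700062
  f(0.610909) = 0.068051
  x_3 = 0.610909 - 0.068051×(0.610909 - 1.050000)/(0.068051 - 0.700062)
       = 0.563630
Iteration 3:
  f(0.610909) = 0.068051
  f(0.563630) = -0.005510
  x_4 = 0.563630 - (-0.005510)×(0.563630 - 0.610909)/(-0.005510 - 0.068051)
       = 0.567171
Iteration 4:
  f(0.563630) = -0.005510
  f(0.567171) = 0.000043
  x_5 = 0.567171 - 0.000043×(0.567171 - 0.563630)/(0.000043 - (-0.005510))
       = 0.567143
Iteration 5:
  f(0.567171) = 0.000043
  f(0.567143) = 0.000000
  x_6 = 0.567143 - 0.000000×(0.567143 - 0.567171)/(0.000000 - 0.000043)
       = 0.567143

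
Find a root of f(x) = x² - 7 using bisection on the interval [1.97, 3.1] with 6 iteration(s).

f(x) = x² - 7
Initial interval: [1.97, 3.1]

Iteration 1:
  c_1 = (1.970000 + 3.100000)/2 = 2.535000
  f(c_1) = f(2.535000) = -0.573775
  f(a) × f(c) ≥ 0, new interval: [2.535000, 3.100000]
Iteration 2:
  c_2 = (2.535000 + 3.100000)/2 = 2.817500
  f(c_2) = f(2.817500) = 0.938306
  f(a) × f(c) < 0, new interval: [2.535000, 2.817500]
Iteration 3:
  c_3 = (2.535000 + 2.817500)/2 = 2.676250
  f(c_3) = f(2.676250) = 0.162314
  f(a) × f(c) < 0, new interval: [2.535000, 2.676250]
Iteration 4:
  c_4 = (2.535000 + 2.676250)/2 = 2.605625
  f(c_4) = f(2.605625) = -0.210718
  f(a) × f(c) ≥ 0, new interval: [2.605625, 2.676250]
Iteration 5:
  c_5 = (2.605625 + 2.676250)/2 = 2.640937
  f(c_5) = f(2.640937) = -0.025449
  f(a) × f(c) ≥ 0, new interval: [2.640937, 2.676250]
Iteration 6:
  c_6 = (2.640937 + 2.676250)/2 = 2.658594
  f(c_6) = f(2.658594) = 0.068121
  f(a) × f(c) < 0, new interval: [2.640937, 2.658594]

After 6 iteration(s), the approximation is c_6 = 2.658594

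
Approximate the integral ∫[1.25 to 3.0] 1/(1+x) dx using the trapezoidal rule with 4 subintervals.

f(x) = 1/(1+x)
a = 1.25, b = 3.0, n = 4
h = (b - a)/n = 0.437500

Trapezoidal rule: (h/2)[f(x₀) + 2f(x₁) + 2f(x₂) + ... + f(xₙ)]

x_0 = 1.2500, f(x_0) = 0.444444, coefficient = 1
x_1 = 1.6875, f(x_1) = 0.372093, coefficient = 2
x_2 = 2.1250, f(x_2) = 0.320000, coefficient = 2
x_3 = 2.5625, f(x_3) = 0.280702, coefficient = 2
x_4 = 3.0000, f(x_4) = 0.250000, coefficient = 1

I ≈ (0.437500/2) × 2.640034 = 0.577507
Exact value: 0.575364
Error: 0.002143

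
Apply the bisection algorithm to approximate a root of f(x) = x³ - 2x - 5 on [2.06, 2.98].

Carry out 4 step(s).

f(x) = x³ - 2x - 5
Initial interval: [2.06, 2.98]

Iteration 1:
  c_1 = (2.060000 + 2.980000)/2 = 2.520000
  f(c_1) = f(2.520000) = 5.963008
  f(a) × f(c) < 0, new interval: [2.060000, 2.520000]
Iteration 2:
  c_2 = (2.060000 + 2.520000)/2 = 2.290000
  f(c_2) = f(2.290000) = 2.428989
  f(a) × f(c) < 0, new interval: [2.060000, 2.290000]
Iteration 3:
  c_3 = (2.060000 + 2.290000)/2 = 2.175000
  f(c_3) = f(2.175000) = 0.939109
  f(a) × f(c) < 0, new interval: [2.060000, 2.175000]
Iteration 4:
  c_4 = (2.060000 + 2.175000)/2 = 2.117500
  f(c_4) = f(2.117500) = 0.259460
  f(a) × f(c) < 0, new interval: [2.060000, 2.117500]

After 4 iteration(s), the approximation is c_4 = 2.117500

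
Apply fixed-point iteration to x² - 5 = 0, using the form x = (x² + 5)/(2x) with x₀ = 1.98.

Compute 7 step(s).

Equation: x² - 5 = 0
Fixed-point form: x = (x² + 5)/(2x)
x₀ = 1.98

x_1 = g(1.980000) = 2.252626
x_2 = g(2.252626) = 2.236129
x_3 = g(2.236129) = 2.236068
x_4 = g(2.236068) = 2.236068
x_5 = g(2.236068) = 2.236068
x_6 = g(2.236068) = 2.236068
x_7 = g(2.236068) = 2.236068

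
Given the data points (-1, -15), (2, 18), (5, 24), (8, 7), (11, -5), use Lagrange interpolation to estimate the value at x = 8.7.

Lagrange interpolation formula:
P(x) = Σ yᵢ × Lᵢ(x)
where Lᵢ(x) = Π_{j≠i} (x - xⱼ)/(xᵢ - xⱼ)

L_0(8.7) = (8.7 - 2)/(-1 - 2) × (8.7 - 5)/(-1 - 5) × (8.7 - 8)/(-1 - 8) × (8.7 - 11)/(-1 - 11) = -0.020531
L_1(8.7) = (8.7 - (-1))/(2 - (-1)) × (8.7 - 5)/(2 - 5) × (8.7 - 8)/(2 - 8) × (8.7 - 11)/(2 - 11) = 0.118895
L_2(8.7) = (8.7 - (-1))/(5 - (-1)) × (8.7 - 2)/(5 - 2) × (8.7 - 8)/(5 - 8) × (8.7 - 11)/(5 - 11) = -0.322944
L_3(8.7) = (8.7 - (-1))/(8 - (-1)) × (8.7 - 2)/(8 - 2) × (8.7 - 5)/(8 - 5) × (8.7 - 11)/(8 - 11) = 1.137994
L_4(8.7) = (8.7 - (-1))/(11 - (-1)) × (8.7 - 2)/(11 - 2) × (8.7 - 5)/(11 - 5) × (8.7 - 8)/(11 - 8) = 0.086586

P(8.7) = (-15)×L_0(8.7) + 18×L_1(8.7) + 24×L_2(8.7) + 7×L_3(8.7) + (-5)×L_4(8.7)
P(8.7) = 2.230433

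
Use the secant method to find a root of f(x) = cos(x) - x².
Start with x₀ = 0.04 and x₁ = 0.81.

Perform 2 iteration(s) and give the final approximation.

f(x) = cos(x) - x²
x₀ = 0.04, x₁ = 0.81

Secant formula: x_{n+1} = x_n - f(x_n)(x_n - x_{n-1})/(f(x_n) - f(x_{n-1}))

Iteration 1:
  f(0.040000) = 0.997600
  f(0.810000) = 0.033398
  x_2 = 0.810000 - 0.033398×(0.810000 - 0.040000)/(0.033398 - 0.997600)
       = 0.836672
Iteration 2:
  f(0.810000) = 0.033398
  f(0.836672) = -0.030082
  x_3 = 0.836672 - (-0.030082)×(0.836672 - 0.810000)/(-0.030082 - 0.033398)
       = 0.824033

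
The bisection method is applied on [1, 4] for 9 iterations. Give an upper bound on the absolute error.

Bisection error bound: |error| ≤ (b-a)/2^n
|error| ≤ (4 - 1)/2^9 = 3/2^9
|error| ≤ 0.0058593750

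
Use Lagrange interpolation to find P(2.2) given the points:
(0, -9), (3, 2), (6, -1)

Lagrange interpolation formula:
P(x) = Σ yᵢ × Lᵢ(x)
where Lᵢ(x) = Π_{j≠i} (x - xⱼ)/(xᵢ - xⱼ)

L_0(2.2) = (2.2 - 3)/(0 - 3) × (2.2 - 6)/(0 - 6) = 0.168889
L_1(2.2) = (2.2 - 0)/(3 - 0) × (2.2 - 6)/(3 - 6) = 0.928889
L_2(2.2) = (2.2 - 0)/(6 - 0) × (2.2 - 3)/(6 - 3) = -0.097778

P(2.2) = (-9)×L_0(2.2) + 2×L_1(2.2) + (-1)×L_2(2.2)
P(2.2) = 0.435556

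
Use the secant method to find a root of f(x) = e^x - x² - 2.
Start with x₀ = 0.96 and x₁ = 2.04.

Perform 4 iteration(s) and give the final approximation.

f(x) = e^x - x² - 2
x₀ = 0.96, x₁ = 2.04

Secant formula: x_{n+1} = x_n - f(x_n)(x_n - x_{n-1})/(f(x_n) - f(x_{n-1}))

Iteration 1:
  f(0.960000) = -0.309904
  f(2.040000) = 1.529009
  x_2 = 2.040000 - 1.529009×(2.040000 - 0.960000)/(1.529009 - (-0.309904))
       = 1.142007
Iteration 2:
  f(2.040000) = 1.529009
  f(1.142007) = -0.171130
  x_3 = 1.142007 - (-0.171130)×(1.142007 - 2.040000)/(-0.171130 - 1.529009)
       = 1.232396
Iteration 3:
  f(1.142007) = -0.171130
  f(1.232396) = -0.089363
  x_4 = 1.232396 - (-0.089363)×(1.232396 - 1.142007)/(-0.089363 - (-0.171130))
       = 1.331183
Iteration 4:
  f(1.232396) = -0.089363
  f(1.331183) = 0.013470
  x_5 = 1.331183 - 0.013470×(1.331183 - 1.232396)/(0.013470 - (-0.089363))
       = 1.318242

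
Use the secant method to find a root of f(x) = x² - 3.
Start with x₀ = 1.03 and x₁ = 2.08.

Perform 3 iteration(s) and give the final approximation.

f(x) = x² - 3
x₀ = 1.03, x₁ = 2.08

Secant formula: x_{n+1} = x_n - f(x_n)(x_n - x_{n-1})/(f(x_n) - f(x_{n-1}))

Iteration 1:
  f(1.030000) = -1.939100
  f(2.080000) = 1.326400
  x_2 = 2.080000 - 1.326400×(2.080000 - 1.030000)/(1.326400 - (-1.939100))
       = 1.653505
Iteration 2:
  f(2.080000) = 1.326400
  f(1.653505) = -0.265922
  x_3 = 1.653505 - (-0.265922)×(1.653505 - 2.080000)/(-0.265922 - 1.326400)
       = 1.724731
Iteration 3:
  f(1.653505) = -0.265922
  f(1.724731) = -0.025304
  x_4 = 1.724731 - (-0.025304)×(1.724731 - 1.653505)/(-0.025304 - (-0.265922))
       = 1.732221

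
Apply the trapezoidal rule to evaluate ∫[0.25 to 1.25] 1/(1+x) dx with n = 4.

f(x) = 1/(1+x)
a = 0.25, b = 1.25, n = 4
h = (b - a)/n = 0.250000

Trapezoidal rule: (h/2)[f(x₀) + 2f(x₁) + 2f(x₂) + ... + f(xₙ)]

x_0 = 0.2500, f(x_0) = 0.800000, coefficient = 1
x_1 = 0.5000, f(x_1) = 0.666667, coefficient = 2
x_2 = 0.7500, f(x_2) = 0.571429, coefficient = 2
x_3 = 1.0000, f(x_3) = 0.500000, coefficient = 2
x_4 = 1.2500, f(x_4) = 0.444444, coefficient = 1

I ≈ (0.250000/2) × 4.720635 = 0.590079
Exact value: 0.587787
Error: 0.002293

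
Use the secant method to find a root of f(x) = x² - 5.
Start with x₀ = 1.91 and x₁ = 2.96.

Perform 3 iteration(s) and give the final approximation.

f(x) = x² - 5
x₀ = 1.91, x₁ = 2.96

Secant formula: x_{n+1} = x_n - f(x_n)(x_n - x_{n-1})/(f(x_n) - f(x_{n-1}))

Iteration 1:
  f(1.910000) = -1.351900
  f(2.960000) = 3.761600
  x_2 = 2.960000 - 3.761600×(2.960000 - 1.910000)/(3.761600 - (-1.351900))
       = 2.187598
Iteration 2:
  f(2.960000) = 3.761600
  f(2.187598) = -0.214417
  x_3 = 2.187598 - (-0.214417)×(2.187598 - 2.960000)/(-0.214417 - 3.761600)
       = 2.229251
Iteration 3:
  f(2.187598) = -0.214417
  f(2.229251) = -0.030438
  x_4 = 2.229251 - (-0.030438)×(2.229251 - 2.187598)/(-0.030438 - (-0.214417))
       = 2.236143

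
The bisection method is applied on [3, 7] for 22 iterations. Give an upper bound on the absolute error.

Bisection error bound: |error| ≤ (b-a)/2^n
|error| ≤ (7 - 3)/2^22 = 4/2^22
|error| ≤ 0.0000009537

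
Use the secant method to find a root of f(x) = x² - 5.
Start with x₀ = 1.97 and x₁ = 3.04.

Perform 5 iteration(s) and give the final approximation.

f(x) = x² - 5
x₀ = 1.97, x₁ = 3.04

Secant formula: x_{n+1} = x_n - f(x_n)(x_n - x_{n-1})/(f(x_n) - f(x_{n-1}))

Iteration 1:
  f(1.970000) = -1.119100
  f(3.040000) = 4.241600
  x_2 = 3.040000 - 4.241600×(3.040000 - 1.970000)/(4.241600 - (-1.119100))
       = 2.193373
Iteration 2:
  f(3.040000) = 4.241600
  f(2.193373) = -0.189114
  x_3 = 2.193373 - (-0.189114)×(2.193373 - 3.040000)/(-0.189114 - 4.241600)
       = 2.229509
Iteration 3:
  f(2.193373) = -0.189114
  f(2.229509) = -0.029288
  x_4 = 2.229509 - (-0.029288)×(2.229509 - 2.193373)/(-0.029288 - (-0.189114))
       = 2.236131
Iteration 4:
  f(2.229509) = -0.029288
  f(2.236131) = 0.000283
  x_5 = 2.236131 - 0.000283×(2.236131 - 2.229509)/(0.000283 - (-0.029288))
       = 2.236068
Iteration 5:
  f(2.236131) = 0.000283
  f(2.236068) = 0.000000
  x_6 = 2.236068 - 0.000000×(2.236068 - 2.236131)/(0.000000 - 0.000283)
       = 2.236068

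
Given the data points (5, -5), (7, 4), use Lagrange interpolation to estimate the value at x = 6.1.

Lagrange interpolation formula:
P(x) = Σ yᵢ × Lᵢ(x)
where Lᵢ(x) = Π_{j≠i} (x - xⱼ)/(xᵢ - xⱼ)

L_0(6.1) = (6.1 - 7)/(5 - 7) = 0.450000
L_1(6.1) = (6.1 - 5)/(7 - 5) = 0.550000

P(6.1) = (-5)×L_0(6.1) + 4×L_1(6.1)
P(6.1) = -0.050000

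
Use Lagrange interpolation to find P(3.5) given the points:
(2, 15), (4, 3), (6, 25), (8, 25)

Lagrange interpolation formula:
P(x) = Σ yᵢ × Lᵢ(x)
where Lᵢ(x) = Π_{j≠i} (x - xⱼ)/(xᵢ - xⱼ)

L_0(3.5) = (3.5 - 4)/(2 - 4) × (3.5 - 6)/(2 - 6) × (3.5 - 8)/(2 - 8) = 0.117188
L_1(3.5) = (3.5 - 2)/(4 - 2) × (3.5 - 6)/(4 - 6) × (3.5 - 8)/(4 - 8) = 1.054688
L_2(3.5) = (3.5 - 2)/(6 - 2) × (3.5 - 4)/(6 - 4) × (3.5 - 8)/(6 - 8) = -0.210938
L_3(3.5) = (3.5 - 2)/(8 - 2) × (3.5 - 4)/(8 - 4) × (3.5 - 6)/(8 - 6) = 0.039062

P(3.5) = 15×L_0(3.5) + 3×L_1(3.5) + 25×L_2(3.5) + 25×L_3(3.5)
P(3.5) = 0.625000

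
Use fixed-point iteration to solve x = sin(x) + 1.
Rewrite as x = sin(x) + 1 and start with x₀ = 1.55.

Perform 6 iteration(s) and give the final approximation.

Equation: x = sin(x) + 1
Fixed-point form: x = sin(x) + 1
x₀ = 1.55

x_1 = g(1.550000) = 1.999784
x_2 = g(1.999784) = 1.909387
x_3 = g(1.909387) = 1.943224
x_4 = g(1.943224) = 1.931447
x_5 = g(1.931447) = 1.935667
x_6 = g(1.935667) = 1.934170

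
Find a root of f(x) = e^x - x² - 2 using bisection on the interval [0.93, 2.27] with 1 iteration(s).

f(x) = e^x - x² - 2
Initial interval: [0.93, 2.27]

Iteration 1:
  c_1 = (0.930000 + 2.270000)/2 = 1.600000
  f(c_1) = f(1.600000) = 0.393032
  f(a) × f(c) < 0, new interval: [0.930000, 1.600000]

After 1 iteration(s), the approximation is c_1 = 1.600000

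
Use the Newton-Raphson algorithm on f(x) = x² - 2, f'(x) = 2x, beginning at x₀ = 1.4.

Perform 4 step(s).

f(x) = x² - 2
f'(x) = 2x
x₀ = 1.4

Newton-Raphson formula: x_{n+1} = x_n - f(x_n)/f'(x_n)

Iteration 1:
  f(1.400000) = -0.040000
  f'(1.400000) = 2.800000
  x_1 = 1.400000 - (-0.040000)/2.800000 = 1.414286
Iteration 2:
  f(1.414286) = 0.000204
  f'(1.414286) = 2.828571
  x_2 = 1.414286 - 0.000204/2.828571 = 1.414214
Iteration 3:
  f(1.414214) = 0.000000
  f'(1.414214) = 2.828427
  x_3 = 1.414214 - 0.000000/2.828427 = 1.414214
Iteration 4:
  f(1.414214) = 0.000000
  f'(1.414214) = 2.828427
  x_4 = 1.414214 - 0.000000/2.828427 = 1.414214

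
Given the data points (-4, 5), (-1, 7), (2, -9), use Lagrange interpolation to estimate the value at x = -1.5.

Lagrange interpolation formula:
P(x) = Σ yᵢ × Lᵢ(x)
where Lᵢ(x) = Π_{j≠i} (x - xⱼ)/(xᵢ - xⱼ)

L_0(-1.5) = (-1.5 - (-1))/(-4 - (-1)) × (-1.5 - 2)/(-4 - 2) = 0.097222
L_1(-1.5) = (-1.5 - (-4))/(-1 - (-4)) × (-1.5 - 2)/(-1 - 2) = 0.972222
L_2(-1.5) = (-1.5 - (-4))/(2 - (-4)) × (-1.5 - (-1))/(2 - (-1)) = -0.069444

P(-1.5) = 5×L_0(-1.5) + 7×L_1(-1.5) + (-9)×L_2(-1.5)
P(-1.5) = 7.916667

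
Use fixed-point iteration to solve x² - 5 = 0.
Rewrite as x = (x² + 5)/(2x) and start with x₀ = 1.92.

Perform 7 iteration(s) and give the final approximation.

Equation: x² - 5 = 0
Fixed-point form: x = (x² + 5)/(2x)
x₀ = 1.92

x_1 = g(1.920000) = 2.262083
x_2 = g(2.262083) = 2.236218
x_3 = g(2.236218) = 2.236068
x_4 = g(2.236068) = 2.236068
x_5 = g(2.236068) = 2.236068
x_6 = g(2.236068) = 2.236068
x_7 = g(2.236068) = 2.236068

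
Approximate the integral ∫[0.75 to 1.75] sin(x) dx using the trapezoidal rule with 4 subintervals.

f(x) = sin(x)
a = 0.75, b = 1.75, n = 4
h = (b - a)/n = 0.250000

Trapezoidal rule: (h/2)[f(x₀) + 2f(x₁) + 2f(x₂) + ... + f(xₙ)]

x_0 = 0.7500, f(x_0) = 0.681639, coefficient = 1
x_1 = 1.0000, f(x_1) = 0.841471, coefficient = 2
x_2 = 1.2500, f(x_2) = 0.948985, coefficient = 2
x_3 = 1.5000, f(x_3) = 0.997495, coefficient = 2
x_4 = 1.7500, f(x_4) = 0.983986, coefficient = 1

I ≈ (0.250000/2) × 7.241526 = 0.905191
Exact value: 0.909935
Error: 0.004744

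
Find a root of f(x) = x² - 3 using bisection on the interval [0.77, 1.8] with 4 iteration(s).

f(x) = x² - 3
Initial interval: [0.77, 1.8]

Iteration 1:
  c_1 = (0.770000 + 1.800000)/2 = 1.285000
  f(c_1) = f(1.285000) = -1.348775
  f(a) × f(c) ≥ 0, new interval: [1.285000, 1.800000]
Iteration 2:
  c_2 = (1.285000 + 1.800000)/2 = 1.542500
  f(c_2) = f(1.542500) = -0.620694
  f(a) × f(c) ≥ 0, new interval: [1.542500, 1.800000]
Iteration 3:
  c_3 = (1.542500 + 1.800000)/2 = 1.671250
  f(c_3) = f(1.671250) = -0.206923
  f(a) × f(c) ≥ 0, new interval: [1.671250, 1.800000]
Iteration 4:
  c_4 = (1.671250 + 1.800000)/2 = 1.735625
  f(c_4) = f(1.735625) = 0.012394
  f(a) × f(c) < 0, new interval: [1.671250, 1.735625]

After 4 iteration(s), the approximation is c_4 = 1.735625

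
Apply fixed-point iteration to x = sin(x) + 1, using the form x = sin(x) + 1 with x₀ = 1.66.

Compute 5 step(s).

Equation: x = sin(x) + 1
Fixed-point form: x = sin(x) + 1
x₀ = 1.66

x_1 = g(1.660000) = 1.996024
x_2 = g(1.996024) = 1.910945
x_3 = g(1.910945) = 1.942705
x_4 = g(1.942705) = 1.931635
x_5 = g(1.931635) = 1.935601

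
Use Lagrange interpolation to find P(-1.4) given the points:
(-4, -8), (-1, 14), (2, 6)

Lagrange interpolation formula:
P(x) = Σ yᵢ × Lᵢ(x)
where Lᵢ(x) = Π_{j≠i} (x - xⱼ)/(xᵢ - xⱼ)

L_0(-1.4) = (-1.4 - (-1))/(-4 - (-1)) × (-1.4 - 2)/(-4 - 2) = 0.075556
L_1(-1.4) = (-1.4 - (-4))/(-1 - (-4)) × (-1.4 - 2)/(-1 - 2) = 0.982222
L_2(-1.4) = (-1.4 - (-4))/(2 - (-4)) × (-1.4 - (-1))/(2 - (-1)) = -0.057778

P(-1.4) = (-8)×L_0(-1.4) + 14×L_1(-1.4) + 6×L_2(-1.4)
P(-1.4) = 12.800000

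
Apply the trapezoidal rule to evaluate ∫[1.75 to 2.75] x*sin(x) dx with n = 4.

f(x) = x*sin(x)
a = 1.75, b = 2.75, n = 4
h = (b - a)/n = 0.250000

Trapezoidal rule: (h/2)[f(x₀) + 2f(x₁) + 2f(x₂) + ... + f(xₙ)]

x_0 = 1.7500, f(x_0) = 1.721975, coefficient = 1
x_1 = 2.0000, f(x_1) = 1.818595, coefficient = 2
x_2 = 2.2500, f(x_2) = 1.750665, coefficient = 2
x_3 = 2.5000, f(x_3) = 1.496180, coefficient = 2
x_4 = 2.7500, f(x_4) = 1.049568, coefficient = 1

I ≈ (0.250000/2) × 12.902423 = 1.612803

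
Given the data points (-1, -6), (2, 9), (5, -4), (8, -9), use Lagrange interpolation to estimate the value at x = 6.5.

Lagrange interpolation formula:
P(x) = Σ yᵢ × Lᵢ(x)
where Lᵢ(x) = Π_{j≠i} (x - xⱼ)/(xᵢ - xⱼ)

L_0(6.5) = (6.5 - 2)/(-1 - 2) × (6.5 - 5)/(-1 - 5) × (6.5 - 8)/(-1 - 8) = 0.062500
L_1(6.5) = (6.5 - (-1))/(2 - (-1)) × (6.5 - 5)/(2 - 5) × (6.5 - 8)/(2 - 8) = -0.312500
L_2(6.5) = (6.5 - (-1))/(5 - (-1)) × (6.5 - 2)/(5 - 2) × (6.5 - 8)/(5 - 8) = 0.937500
L_3(6.5) = (6.5 - (-1))/(8 - (-1)) × (6.5 - 2)/(8 - 2) × (6.5 - 5)/(8 - 5) = 0.312500

P(6.5) = (-6)×L_0(6.5) + 9×L_1(6.5) + (-4)×L_2(6.5) + (-9)×L_3(6.5)
P(6.5) = -9.750000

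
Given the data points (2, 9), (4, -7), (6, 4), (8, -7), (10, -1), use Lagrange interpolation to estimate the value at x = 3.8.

Lagrange interpolation formula:
P(x) = Σ yᵢ × Lᵢ(x)
where Lᵢ(x) = Π_{j≠i} (x - xⱼ)/(xᵢ - xⱼ)

L_0(3.8) = (3.8 - 4)/(2 - 4) × (3.8 - 6)/(2 - 6) × (3.8 - 8)/(2 - 8) × (3.8 - 10)/(2 - 10) = 0.029838
L_1(3.8) = (3.8 - 2)/(4 - 2) × (3.8 - 6)/(4 - 6) × (3.8 - 8)/(4 - 8) × (3.8 - 10)/(4 - 10) = 1.074150
L_2(3.8) = (3.8 - 2)/(6 - 2) × (3.8 - 4)/(6 - 4) × (3.8 - 8)/(6 - 8) × (3.8 - 10)/(6 - 10) = -0.146475
L_3(3.8) = (3.8 - 2)/(8 - 2) × (3.8 - 4)/(8 - 4) × (3.8 - 6)/(8 - 6) × (3.8 - 10)/(8 - 10) = 0.051150
L_4(3.8) = (3.8 - 2)/(10 - 2) × (3.8 - 4)/(10 - 4) × (3.8 - 6)/(10 - 6) × (3.8 - 8)/(10 - 8) = -0.008663

P(3.8) = 9×L_0(3.8) + (-7)×L_1(3.8) + 4×L_2(3.8) + (-7)×L_3(3.8) + (-1)×L_4(3.8)
P(3.8) = -8.185800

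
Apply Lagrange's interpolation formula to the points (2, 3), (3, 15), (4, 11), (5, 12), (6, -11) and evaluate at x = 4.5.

Lagrange interpolation formula:
P(x) = Σ yᵢ × Lᵢ(x)
where Lᵢ(x) = Π_{j≠i} (x - xⱼ)/(xᵢ - xⱼ)

L_0(4.5) = (4.5 - 3)/(2 - 3) × (4.5 - 4)/(2 - 4) × (4.5 - 5)/(2 - 5) × (4.5 - 6)/(2 - 6) = 0.023438
L_1(4.5) = (4.5 - 2)/(3 - 2) × (4.5 - 4)/(3 - 4) × (4.5 - 5)/(3 - 5) × (4.5 - 6)/(3 - 6) = -0.156250
L_2(4.5) = (4.5 - 2)/(4 - 2) × (4.5 - 3)/(4 - 3) × (4.5 - 5)/(4 - 5) × (4.5 - 6)/(4 - 6) = 0.703125
L_3(4.5) = (4.5 - 2)/(5 - 2) × (4.5 - 3)/(5 - 3) × (4.5 - 4)/(5 - 4) × (4.5 - 6)/(5 - 6) = 0.468750
L_4(4.5) = (4.5 - 2)/(6 - 2) × (4.5 - 3)/(6 - 3) × (4.5 - 4)/(6 - 4) × (4.5 - 5)/(6 - 5) = -0.039062

P(4.5) = 3×L_0(4.5) + 15×L_1(4.5) + 11×L_2(4.5) + 12×L_3(4.5) + (-11)×L_4(4.5)
P(4.5) = 11.515625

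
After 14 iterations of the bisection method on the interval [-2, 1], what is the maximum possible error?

Bisection error bound: |error| ≤ (b-a)/2^n
|error| ≤ (1 - (-2))/2^14 = 3/2^14
|error| ≤ 0.0001831055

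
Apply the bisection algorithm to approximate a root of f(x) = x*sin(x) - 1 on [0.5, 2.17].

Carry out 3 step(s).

f(x) = x*sin(x) - 1
Initial interval: [0.5, 2.17]

Iteration 1:
  c_1 = (0.500000 + 2.170000)/2 = 1.335000
  f(c_1) = f(1.335000) = 0.298059
  f(a) × f(c) < 0, new interval: [0.500000, 1.335000]
Iteration 2:
  c_2 = (0.500000 + 1.335000)/2 = 0.917500
  f(c_2) = f(0.917500) = -0.271427
  f(a) × f(c) ≥ 0, new interval: [0.917500, 1.335000]
Iteration 3:
  c_3 = (0.917500 + 1.335000)/2 = 1.126250
  f(c_3) = f(1.126250) = 0.016785
  f(a) × f(c) < 0, new interval: [0.917500, 1.126250]

After 3 iteration(s), the approximation is c_3 = 1.126250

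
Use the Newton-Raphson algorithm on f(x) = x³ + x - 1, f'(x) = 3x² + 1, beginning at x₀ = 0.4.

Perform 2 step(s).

f(x) = x³ + x - 1
f'(x) = 3x² + 1
x₀ = 0.4

Newton-Raphson formula: x_{n+1} = x_n - f(x_n)/f'(x_n)

Iteration 1:
  f(0.400000) = -0.536000
  f'(0.400000) = 1.480000
  x_1 = 0.400000 - (-0.536000)/1.480000 = 0.762162
Iteration 2:
  f(0.762162) = 0.204895
  f'(0.762162) = 2.742673
  x_2 = 0.762162 - 0.204895/2.742673 = 0.687456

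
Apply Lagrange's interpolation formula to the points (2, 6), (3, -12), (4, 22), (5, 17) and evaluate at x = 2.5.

Lagrange interpolation formula:
P(x) = Σ yᵢ × Lᵢ(x)
where Lᵢ(x) = Π_{j≠i} (x - xⱼ)/(xᵢ - xⱼ)

L_0(2.5) = (2.5 - 3)/(2 - 3) × (2.5 - 4)/(2 - 4) × (2.5 - 5)/(2 - 5) = 0.312500
L_1(2.5) = (2.5 - 2)/(3 - 2) × (2.5 - 4)/(3 - 4) × (2.5 - 5)/(3 - 5) = 0.937500
L_2(2.5) = (2.5 - 2)/(4 - 2) × (2.5 - 3)/(4 - 3) × (2.5 - 5)/(4 - 5) = -0.312500
L_3(2.5) = (2.5 - 2)/(5 - 2) × (2.5 - 3)/(5 - 3) × (2.5 - 4)/(5 - 4) = 0.062500

P(2.5) = 6×L_0(2.5) + (-12)×L_1(2.5) + 22×L_2(2.5) + 17×L_3(2.5)
P(2.5) = -15.187500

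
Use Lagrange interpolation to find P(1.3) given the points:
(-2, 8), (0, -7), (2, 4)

Lagrange interpolation formula:
P(x) = Σ yᵢ × Lᵢ(x)
where Lᵢ(x) = Π_{j≠i} (x - xⱼ)/(xᵢ - xⱼ)

L_0(1.3) = (1.3 - 0)/(-2 - 0) × (1.3 - 2)/(-2 - 2) = -0.113750
L_1(1.3) = (1.3 - (-2))/(0 - (-2)) × (1.3 - 2)/(0 - 2) = 0.577500
L_2(1.3) = (1.3 - (-2))/(2 - (-2)) × (1.3 - 0)/(2 - 0) = 0.536250

P(1.3) = 8×L_0(1.3) + (-7)×L_1(1.3) + 4×L_2(1.3)
P(1.3) = -2.807500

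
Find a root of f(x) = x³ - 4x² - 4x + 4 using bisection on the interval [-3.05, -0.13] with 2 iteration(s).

f(x) = x³ - 4x² - 4x + 4
Initial interval: [-3.05, -0.13]

Iteration 1:
  c_1 = (-3.050000 + (-0.130000))/2 = -1.590000
  f(c_1) = f(-1.590000) = -3.772079
  f(a) × f(c) ≥ 0, new interval: [-1.590000, -0.130000]
Iteration 2:
  c_2 = (-1.590000 + (-0.130000))/2 = -0.860000
  f(c_2) = f(-0.860000) = 3.845544
  f(a) × f(c) < 0, new interval: [-1.590000, -0.860000]

After 2 iteration(s), the approximation is c_2 = -0.860000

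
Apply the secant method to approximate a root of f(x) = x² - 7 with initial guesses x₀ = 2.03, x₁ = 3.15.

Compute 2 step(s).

f(x) = x² - 7
x₀ = 2.03, x₁ = 3.15

Secant formula: x_{n+1} = x_n - f(x_n)(x_n - x_{n-1})/(f(x_n) - f(x_{n-1}))

Iteration 1:
  f(2.030000) = -2.879100
  f(3.150000) = 2.922500
  x_2 = 3.150000 - 2.922500×(3.150000 - 2.030000)/(2.922500 - (-2.879100))
       = 2.585811
Iteration 2:
  f(3.150000) = 2.922500
  f(2.585811) = -0.313582
  x_3 = 2.585811 - (-0.313582)×(2.585811 - 3.150000)/(-0.313582 - 2.922500)
       = 2.640482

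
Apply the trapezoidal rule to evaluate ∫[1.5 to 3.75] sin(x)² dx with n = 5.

f(x) = sin(x)²
a = 1.5, b = 3.75, n = 5
h = (b - a)/n = 0.450000

Trapezoidal rule: (h/2)[f(x₀) + 2f(x₁) + 2f(x₂) + ... + f(xₙ)]

x_0 = 1.5000, f(x_0) = 0.994996, coefficient = 1
x_1 = 1.9500, f(x_1) = 0.862966, coefficient = 2
x_2 = 2.4000, f(x_2) = 0.456251, coefficient = 2
x_3 = 2.8500, f(x_3) = 0.082644, coefficient = 2
x_4 = 3.3000, f(x_4) = 0.024884, coefficient = 2
x_5 = 3.7500, f(x_5) = 0.326682, coefficient = 1

I ≈ (0.450000/2) × 4.175167 = 0.939412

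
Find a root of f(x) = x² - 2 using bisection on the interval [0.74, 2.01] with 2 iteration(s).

f(x) = x² - 2
Initial interval: [0.74, 2.01]

Iteration 1:
  c_1 = (0.740000 + 2.010000)/2 = 1.375000
  f(c_1) = f(1.375000) = -0.109375
  f(a) × f(c) ≥ 0, new interval: [1.375000, 2.010000]
Iteration 2:
  c_2 = (1.375000 + 2.010000)/2 = 1.692500
  f(c_2) = f(1.692500) = 0.864556
  f(a) × f(c) < 0, new interval: [1.375000, 1.692500]

After 2 iteration(s), the approximation is c_2 = 1.692500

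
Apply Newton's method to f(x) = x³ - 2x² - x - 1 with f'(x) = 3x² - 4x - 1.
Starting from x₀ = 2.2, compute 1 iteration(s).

f(x) = x³ - 2x² - x - 1
f'(x) = 3x² - 4x - 1
x₀ = 2.2

Newton-Raphson formula: x_{n+1} = x_n - f(x_n)/f'(x_n)

Iteration 1:
  f(2.200000) = -2.232000
  f'(2.200000) = 4.720000
  x_1 = 2.200000 - (-2.232000)/4.720000 = 2.672881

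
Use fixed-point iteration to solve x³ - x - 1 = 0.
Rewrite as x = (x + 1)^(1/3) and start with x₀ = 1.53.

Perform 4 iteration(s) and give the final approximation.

Equation: x³ - x - 1 = 0
Fixed-point form: x = (x + 1)^(1/3)
x₀ = 1.53

x_1 = g(1.530000) = 1.362616
x_2 = g(1.362616) = 1.331878
x_3 = g(1.331878) = 1.326077
x_4 = g(1.326077) = 1.324976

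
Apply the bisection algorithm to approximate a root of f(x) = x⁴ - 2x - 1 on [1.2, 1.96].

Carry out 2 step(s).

f(x) = x⁴ - 2x - 1
Initial interval: [1.2, 1.96]

Iteration 1:
  c_1 = (1.200000 + 1.960000)/2 = 1.580000
  f(c_1) = f(1.580000) = 2.072013
  f(a) × f(c) < 0, new interval: [1.200000, 1.580000]
Iteration 2:
  c_2 = (1.200000 + 1.580000)/2 = 1.390000
  f(c_2) = f(1.390000) = -0.046990
  f(a) × f(c) ≥ 0, new interval: [1.390000, 1.580000]

After 2 iteration(s), the approximation is c_2 = 1.390000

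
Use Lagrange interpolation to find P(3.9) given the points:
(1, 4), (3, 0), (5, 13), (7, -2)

Lagrange interpolation formula:
P(x) = Σ yᵢ × Lᵢ(x)
where Lᵢ(x) = Π_{j≠i} (x - xⱼ)/(xᵢ - xⱼ)

L_0(3.9) = (3.9 - 3)/(1 - 3) × (3.9 - 5)/(1 - 5) × (3.9 - 7)/(1 - 7) = -0.063938
L_1(3.9) = (3.9 - 1)/(3 - 1) × (3.9 - 5)/(3 - 5) × (3.9 - 7)/(3 - 7) = 0.618062
L_2(3.9) = (3.9 - 1)/(5 - 1) × (3.9 - 3)/(5 - 3) × (3.9 - 7)/(5 - 7) = 0.505687
L_3(3.9) = (3.9 - 1)/(7 - 1) × (3.9 - 3)/(7 - 3) × (3.9 - 5)/(7 - 5) = -0.059812

P(3.9) = 4×L_0(3.9) + 0×L_1(3.9) + 13×L_2(3.9) + (-2)×L_3(3.9)
P(3.9) = 6.437812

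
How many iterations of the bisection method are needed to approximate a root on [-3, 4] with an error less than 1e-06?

We need (b-a)/2^n ≤ 1e-06
(4 - (-3))/2^n ≤ 1e-06
7/2^n ≤ 1e-06
2^n ≥ 7000000
n ≥ log₂(7000000) = 22.74
n ≥ 23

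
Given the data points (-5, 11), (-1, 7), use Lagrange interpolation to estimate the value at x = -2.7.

Lagrange interpolation formula:
P(x) = Σ yᵢ × Lᵢ(x)
where Lᵢ(x) = Π_{j≠i} (x - xⱼ)/(xᵢ - xⱼ)

L_0(-2.7) = (-2.7 - (-1))/(-5 - (-1)) = 0.425000
L_1(-2.7) = (-2.7 - (-5))/(-1 - (-5)) = 0.575000

P(-2.7) = 11×L_0(-2.7) + 7×L_1(-2.7)
P(-2.7) = 8.700000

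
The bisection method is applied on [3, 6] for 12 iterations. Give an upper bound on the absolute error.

Bisection error bound: |error| ≤ (b-a)/2^n
|error| ≤ (6 - 3)/2^12 = 3/2^12
|error| ≤ 0.0007324219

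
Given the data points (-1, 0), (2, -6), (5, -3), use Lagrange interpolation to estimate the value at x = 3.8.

Lagrange interpolation formula:
P(x) = Σ yᵢ × Lᵢ(x)
where Lᵢ(x) = Π_{j≠i} (x - xⱼ)/(xᵢ - xⱼ)

L_0(3.8) = (3.8 - 2)/(-1 - 2) × (3.8 - 5)/(-1 - 5) = -0.120000
L_1(3.8) = (3.8 - (-1))/(2 - (-1)) × (3.8 - 5)/(2 - 5) = 0.640000
L_2(3.8) = (3.8 - (-1))/(5 - (-1)) × (3.8 - 2)/(5 - 2) = 0.480000

P(3.8) = 0×L_0(3.8) + (-6)×L_1(3.8) + (-3)×L_2(3.8)
P(3.8) = -5.280000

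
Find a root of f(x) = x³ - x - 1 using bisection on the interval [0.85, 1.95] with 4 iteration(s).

f(x) = x³ - x - 1
Initial interval: [0.85, 1.95]

Iteration 1:
  c_1 = (0.850000 + 1.950000)/2 = 1.400000
  f(c_1) = f(1.400000) = 0.344000
  f(a) × f(c) < 0, new interval: [0.850000, 1.400000]
Iteration 2:
  c_2 = (0.850000 + 1.400000)/2 = 1.125000
  f(c_2) = f(1.125000) = -0.701172
  f(a) × f(c) ≥ 0, new interval: [1.125000, 1.400000]
Iteration 3:
  c_3 = (1.125000 + 1.400000)/2 = 1.262500
  f(c_3) = f(1.262500) = -0.250193
  f(a) × f(c) ≥ 0, new interval: [1.262500, 1.400000]
Iteration 4:
  c_4 = (1.262500 + 1.400000)/2 = 1.331250
  f(c_4) = f(1.331250) = 0.028027
  f(a) × f(c) < 0, new interval: [1.262500, 1.331250]

After 4 iteration(s), the approximation is c_4 = 1.331250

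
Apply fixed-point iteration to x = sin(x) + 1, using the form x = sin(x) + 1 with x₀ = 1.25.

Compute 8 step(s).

Equation: x = sin(x) + 1
Fixed-point form: x = sin(x) + 1
x₀ = 1.25

x_1 = g(1.250000) = 1.948985
x_2 = g(1.948985) = 1.929335
x_3 = g(1.929335) = 1.936411
x_4 = g(1.936411) = 1.933904
x_5 = g(1.933904) = 1.934797
x_6 = g(1.934797) = 1.934480
x_7 = g(1.934480) = 1.934593
x_8 = g(1.934593) = 1.934553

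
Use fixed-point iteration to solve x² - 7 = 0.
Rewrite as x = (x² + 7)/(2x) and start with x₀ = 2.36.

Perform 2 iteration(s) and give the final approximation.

Equation: x² - 7 = 0
Fixed-point form: x = (x² + 7)/(2x)
x₀ = 2.36

x_1 = g(2.360000) = 2.663051
x_2 = g(2.663051) = 2.645808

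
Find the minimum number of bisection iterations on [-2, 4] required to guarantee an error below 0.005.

We need (b-a)/2^n ≤ 0.005
(4 - (-2))/2^n ≤ 0.005
6/2^n ≤ 0.005
2^n ≥ 1200
n ≥ log₂(1200) = 10.23
n ≥ 11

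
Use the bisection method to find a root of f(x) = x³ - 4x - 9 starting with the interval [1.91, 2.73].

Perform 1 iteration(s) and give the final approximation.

f(x) = x³ - 4x - 9
Initial interval: [1.91, 2.73]

Iteration 1:
  c_1 = (1.910000 + 2.730000)/2 = 2.320000
  f(c_1) = f(2.320000) = -5.792832
  f(a) × f(c) ≥ 0, new interval: [2.320000, 2.730000]

After 1 iteration(s), the approximation is c_1 = 2.320000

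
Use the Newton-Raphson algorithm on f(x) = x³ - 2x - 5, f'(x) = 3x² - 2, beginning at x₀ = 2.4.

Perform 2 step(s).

f(x) = x³ - 2x - 5
f'(x) = 3x² - 2
x₀ = 2.4

Newton-Raphson formula: x_{n+1} = x_n - f(x_n)/f'(x_n)

Iteration 1:
  f(2.400000) = 4.024000
  f'(2.400000) = 15.280000
  x_1 = 2.400000 - 4.024000/15.280000 = 2.136649
Iteration 2:
  f(2.136649) = 0.481082
  f'(2.136649) = 11.695810
  x_2 = 2.136649 - 0.481082/11.695810 = 2.095516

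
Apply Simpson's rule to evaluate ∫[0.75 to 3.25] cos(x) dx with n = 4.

f(x) = cos(x)
a = 0.75, b = 3.25, n = 4
h = (b - a)/n = 0.625000

Simpson's rule: (h/3)[f(x₀) + 4f(x₁) + 2f(x₂) + ... + f(xₙ)]

x_0 = 0.7500, f(x_0) = 0.731689, coefficient = 1
x_1 = 1.3750, f(x_1) = 0.194548, coefficient = 4
x_2 = 2.0000, f(x_2) = -0.416147, coefficient = 2
x_3 = 2.6250, f(x_3) = -0.869507, coefficient = 4
x_4 = 3.2500, f(x_4) = -0.994130, coefficient = 1

I ≈ (0.625000/3) × -3.794572 = -0.790536
Exact value: -0.789834
Error: 0.000702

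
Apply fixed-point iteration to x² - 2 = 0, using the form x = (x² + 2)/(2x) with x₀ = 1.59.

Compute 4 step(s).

Equation: x² - 2 = 0
Fixed-point form: x = (x² + 2)/(2x)
x₀ = 1.59

x_1 = g(1.590000) = 1.423931
x_2 = g(1.423931) = 1.414247
x_3 = g(1.414247) = 1.414214
x_4 = g(1.414214) = 1.414214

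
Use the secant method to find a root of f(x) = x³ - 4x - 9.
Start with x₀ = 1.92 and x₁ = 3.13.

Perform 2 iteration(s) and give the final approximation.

f(x) = x³ - 4x - 9
x₀ = 1.92, x₁ = 3.13

Secant formula: x_{n+1} = x_n - f(x_n)(x_n - x_{n-1})/(f(x_n) - f(x_{n-1}))

Iteration 1:
  f(1.920000) = -9.602112
  f(3.130000) = 9.144297
  x_2 = 3.130000 - 9.144297×(3.130000 - 1.920000)/(9.144297 - (-9.602112))
       = 2.539775
Iteration 2:
  f(3.130000) = 9.144297
  f(2.539775) = -2.776391
  x_3 = 2.539775 - (-2.776391)×(2.539775 - 3.130000)/(-2.776391 - 9.144297)
       = 2.677241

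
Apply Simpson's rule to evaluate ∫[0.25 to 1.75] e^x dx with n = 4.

f(x) = e^x
a = 0.25, b = 1.75, n = 4
h = (b - a)/n = 0.375000

Simpson's rule: (h/3)[f(x₀) + 4f(x₁) + 2f(x₂) + ... + f(xₙ)]

x_0 = 0.2500, f(x_0) = 1.284025, coefficient = 1
x_1 = 0.6250, f(x_1) = 1.868246, coefficient = 4
x_2 = 1.0000, f(x_2) = 2.718282, coefficient = 2
x_3 = 1.3750, f(x_3) = 3.955077, coefficient = 4
x_4 = 1.7500, f(x_4) = 5.754603, coefficient = 1

I ≈ (0.375000/3) × 35.768482 = 4.471060
Exact value: 4.470577
Error: 0.000483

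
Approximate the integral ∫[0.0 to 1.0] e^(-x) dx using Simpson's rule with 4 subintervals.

f(x) = e^(-x)
a = 0.0, b = 1.0, n = 4
h = (b - a)/n = 0.250000

Simpson's rule: (h/3)[f(x₀) + 4f(x₁) + 2f(x₂) + ... + f(xₙ)]

x_0 = 0.0000, f(x_0) = 1.000000, coefficient = 1
x_1 = 0.2500, f(x_1) = 0.778801, coefficient = 4
x_2 = 0.5000, f(x_2) = 0.606531, coefficient = 2
x_3 = 0.7500, f(x_3) = 0.472367, coefficient = 4
x_4 = 1.0000, f(x_4) = 0.367879, coefficient = 1

I ≈ (0.250000/3) × 7.585610 = 0.632134
Exact value: 0.632121
Error: 0.000014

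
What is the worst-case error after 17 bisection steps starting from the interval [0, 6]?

Bisection error bound: |error| ≤ (b-a)/2^n
|error| ≤ (6 - 0)/2^17 = 6/2^17
|error| ≤ 0.0000457764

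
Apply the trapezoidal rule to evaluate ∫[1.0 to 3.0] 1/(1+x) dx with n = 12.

f(x) = 1/(1+x)
a = 1.0, b = 3.0, n = 12
h = (b - a)/n = 0.166667

Trapezoidal rule: (h/2)[f(x₀) + 2f(x₁) + 2f(x₂) + ... + f(xₙ)]

x_0 = 1.0000, f(x_0) = 0.500000, coefficient = 1
x_1 = 1.1667, f(x_1) = 0.461538, coefficient = 2
x_2 = 1.3333, f(x_2) = 0.428571, coefficient = 2
x_3 = 1.5000, f(x_3) = 0.400000, coefficient = 2
x_4 = 1.6667, f(x_4) = 0.375000, coefficient = 2
x_5 = 1.8333, f(x_5) = 0.352941, coefficient = 2
x_6 = 2.0000, f(x_6) = 0.333333, coefficient = 2
x_7 = 2.1667, f(x_7) = 0.315789, coefficient = 2
x_8 = 2.3333, f(x_8) = 0.300000, coefficient = 2
x_9 = 2.5000, f(x_9) = 0.285714, coefficient = 2
x_10 = 2.6667, f(x_10) = 0.272727, coefficient = 2
x_11 = 2.8333, f(x_11) = 0.260870, coefficient = 2
x_12 = 3.0000, f(x_12) = 0.250000, coefficient = 1

I ≈ (0.166667/2) × 8.322970 = 0.693581
Exact value: 0.693147
Error: 0.000434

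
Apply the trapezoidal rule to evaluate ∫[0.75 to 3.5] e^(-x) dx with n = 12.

f(x) = e^(-x)
a = 0.75, b = 3.5, n = 12
h = (b - a)/n = 0.229167

Trapezoidal rule: (h/2)[f(x₀) + 2f(x₁) + 2f(x₂) + ... + f(xₙ)]

x_0 = 0.7500, f(x_0) = 0.472367, coefficient = 1
x_1 = 0.9792, f(x_1) = 0.375624, coefficient = 2
x_2 = 1.2083, f(x_2) = 0.298695, coefficient = 2
x_3 = 1.4375, f(x_3) = 0.237521, coefficient = 2
x_4 = 1.6667, f(x_4) = 0.188876, coefficient = 2
x_5 = 1.8958, f(x_5) = 0.150193, coefficient = 2
x_6 = 2.1250, f(x_6) = 0.119433, coefficient = 2
x_7 = 2.3542, f(x_7) = 0.094973, coefficient = 2
x_8 = 2.5833, f(x_8) = 0.075522, coefficient = 2
x_9 = 2.8125, f(x_9) = 0.060055, coefficient = 2
x_10 = 3.0417, f(x_10) = 0.047755, coefficient = 2
x_11 = 3.2708, f(x_11) = 0.037975, coefficient = 2
x_12 = 3.5000, f(x_12) = 0.030197, coefficient = 1

I ≈ (0.229167/2) × 3.875805 = 0.444103
Exact value: 0.442169
Error: 0.001933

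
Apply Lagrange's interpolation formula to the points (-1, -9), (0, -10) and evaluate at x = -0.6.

Lagrange interpolation formula:
P(x) = Σ yᵢ × Lᵢ(x)
where Lᵢ(x) = Π_{j≠i} (x - xⱼ)/(xᵢ - xⱼ)

L_0(-0.6) = (-0.6 - 0)/(-1 - 0) = 0.600000
L_1(-0.6) = (-0.6 - (-1))/(0 - (-1)) = 0.400000

P(-0.6) = (-9)×L_0(-0.6) + (-10)×L_1(-0.6)
P(-0.6) = -9.400000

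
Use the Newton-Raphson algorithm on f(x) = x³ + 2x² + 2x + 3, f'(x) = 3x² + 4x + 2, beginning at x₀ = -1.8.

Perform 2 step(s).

f(x) = x³ + 2x² + 2x + 3
f'(x) = 3x² + 4x + 2
x₀ = -1.8

Newton-Raphson formula: x_{n+1} = x_n - f(x_n)/f'(x_n)

Iteration 1:
  f(-1.800000) = 0.048000
  f'(-1.800000) = 4.520000
  x_1 = -1.800000 - 0.048000/4.520000 = -1.810619
Iteration 2:
  f(-1.810619) = -0.000385
  f'(-1.810619) = 4.592551
  x_2 = -1.810619 - (-0.000385)/4.592551 = -1.810536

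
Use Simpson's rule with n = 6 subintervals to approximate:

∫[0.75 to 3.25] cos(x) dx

f(x) = cos(x)
a = 0.75, b = 3.25, n = 6
h = (b - a)/n = 0.416667

Simpson's rule: (h/3)[f(x₀) + 4f(x₁) + 2f(x₂) + ... + f(xₙ)]

x_0 = 0.7500, f(x_0) = 0.731689, coefficient = 1
x_1 = 1.1667, f(x_1) = 0.393219, coefficient = 4
x_2 = 1.5833, f(x_2) = -0.012537, coefficient = 2
x_3 = 2.0000, f(x_3) = -0.416147, coefficient = 4
x_4 = 2.4167, f(x_4) = -0.748549, coefficient = 2
x_5 = 2.8333, f(x_5) = -0.952863, coefficient = 4
x_6 = 3.2500, f(x_6) = -0.994130, coefficient = 1

I ≈ (0.416667/3) × -5.687776 = -0.789969
Exact value: -0.789834
Error: 0.000135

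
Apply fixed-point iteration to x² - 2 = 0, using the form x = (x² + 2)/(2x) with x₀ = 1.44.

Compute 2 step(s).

Equation: x² - 2 = 0
Fixed-point form: x = (x² + 2)/(2x)
x₀ = 1.44

x_1 = g(1.440000) = 1.414444
x_2 = g(1.414444) = 1.414214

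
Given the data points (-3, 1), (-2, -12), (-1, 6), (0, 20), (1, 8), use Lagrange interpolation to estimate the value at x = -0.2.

Lagrange interpolation formula:
P(x) = Σ yᵢ × Lᵢ(x)
where Lᵢ(x) = Π_{j≠i} (x - xⱼ)/(xᵢ - xⱼ)

L_0(-0.2) = (-0.2 - (-2))/(-3 - (-2)) × (-0.2 - (-1))/(-3 - (-1)) × (-0.2 - 0)/(-3 - 0) × (-0.2 - 1)/(-3 - 1) = 0.014400
L_1(-0.2) = (-0.2 - (-3))/(-2 - (-3)) × (-0.2 - (-1))/(-2 - (-1)) × (-0.2 - 0)/(-2 - 0) × (-0.2 - 1)/(-2 - 1) = -0.089600
L_2(-0.2) = (-0.2 - (-3))/(-1 - (-3)) × (-0.2 - (-2))/(-1 - (-2)) × (-0.2 - 0)/(-1 - 0) × (-0.2 - 1)/(-1 - 1) = 0.302400
L_3(-0.2) = (-0.2 - (-3))/(0 - (-3)) × (-0.2 - (-2))/(0 - (-2)) × (-0.2 - (-1))/(0 - (-1)) × (-0.2 - 1)/(0 - 1) = 0.806400
L_4(-0.2) = (-0.2 - (-3))/(1 - (-3)) × (-0.2 - (-2))/(1 - (-2)) × (-0.2 - (-1))/(1 - (-1)) × (-0.2 - 0)/(1 - 0) = -0.033600

P(-0.2) = 1×L_0(-0.2) + (-12)×L_1(-0.2) + 6×L_2(-0.2) + 20×L_3(-0.2) + 8×L_4(-0.2)
P(-0.2) = 18.763200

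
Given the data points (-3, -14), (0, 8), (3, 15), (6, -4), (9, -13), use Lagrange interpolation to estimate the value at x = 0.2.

Lagrange interpolation formula:
P(x) = Σ yᵢ × Lᵢ(x)
where Lᵢ(x) = Π_{j≠i} (x - xⱼ)/(xᵢ - xⱼ)

L_0(0.2) = (0.2 - 0)/(-3 - 0) × (0.2 - 3)/(-3 - 3) × (0.2 - 6)/(-3 - 6) × (0.2 - 9)/(-3 - 9) = -0.014703
L_1(0.2) = (0.2 - (-3))/(0 - (-3)) × (0.2 - 3)/(0 - 3) × (0.2 - 6)/(0 - 6) × (0.2 - 9)/(0 - 9) = 0.940984
L_2(0.2) = (0.2 - (-3))/(3 - (-3)) × (0.2 - 0)/(3 - 0) × (0.2 - 6)/(3 - 6) × (0.2 - 9)/(3 - 9) = 0.100820
L_3(0.2) = (0.2 - (-3))/(6 - (-3)) × (0.2 - 0)/(6 - 0) × (0.2 - 3)/(6 - 3) × (0.2 - 9)/(6 - 9) = -0.032448
L_4(0.2) = (0.2 - (-3))/(9 - (-3)) × (0.2 - 0)/(9 - 0) × (0.2 - 3)/(9 - 3) × (0.2 - 6)/(9 - 6) = 0.005347

P(0.2) = (-14)×L_0(0.2) + 8×L_1(0.2) + 15×L_2(0.2) + (-4)×L_3(0.2) + (-13)×L_4(0.2)
P(0.2) = 9.306298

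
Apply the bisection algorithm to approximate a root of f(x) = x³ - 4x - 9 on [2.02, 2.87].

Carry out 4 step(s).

f(x) = x³ - 4x - 9
Initial interval: [2.02, 2.87]

Iteration 1:
  c_1 = (2.020000 + 2.870000)/2 = 2.445000
  f(c_1) = f(2.445000) = -4.163729
  f(a) × f(c) ≥ 0, new interval: [2.445000, 2.870000]
Iteration 2:
  c_2 = (2.445000 + 2.870000)/2 = 2.657500
  f(c_2) = f(2.657500) = -0.861921
  f(a) × f(c) ≥ 0, new interval: [2.657500, 2.870000]
Iteration 3:
  c_3 = (2.657500 + 2.870000)/2 = 2.763750
  f(c_3) = f(2.763750) = 1.055390
  f(a) × f(c) < 0, new interval: [2.657500, 2.763750]
Iteration 4:
  c_4 = (2.657500 + 2.763750)/2 = 2.710625
  f(c_4) = f(2.710625) = 0.073784
  f(a) × f(c) < 0, new interval: [2.657500, 2.710625]

After 4 iteration(s), the approximation is c_4 = 2.710625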